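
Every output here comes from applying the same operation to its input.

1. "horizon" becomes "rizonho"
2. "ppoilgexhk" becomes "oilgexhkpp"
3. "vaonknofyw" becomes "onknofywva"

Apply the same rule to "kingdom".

ngdomki

The rule is to move the first 2 characters to the end (rotate left by 2).
So "kingdom" becomes "ngdomki".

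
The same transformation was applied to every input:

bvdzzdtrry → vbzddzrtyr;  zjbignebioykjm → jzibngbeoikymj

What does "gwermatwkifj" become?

In each case the input is transformed by: swap each adjacent pair of characters (1↔2, 3↔4, ...).
Doing the same to "gwermatwkifj": "wgreamwtikjf".

wgreamwtikjf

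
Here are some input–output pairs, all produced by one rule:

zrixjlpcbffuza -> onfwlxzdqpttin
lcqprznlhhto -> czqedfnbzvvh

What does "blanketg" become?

Looking at the pairs, the operation is to move the last character to the front, then shift every letter 12 places backward in the alphabet (wrapping around).
Applying both steps to "blanketg": "gblanket", then "upzobysh".
(Check on "zrixjlpcbffuza": → "azrixjlpcbffuz" → "onfwlxzdqpttin" ✓)

upzobysh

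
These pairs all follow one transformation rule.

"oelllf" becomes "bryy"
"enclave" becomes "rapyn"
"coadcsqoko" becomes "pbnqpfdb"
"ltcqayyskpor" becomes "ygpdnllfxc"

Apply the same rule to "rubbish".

The transformation: delete the last 2 characters, then shift every letter 13 places forward in the alphabet (wrapping around) — i.e. ROT13.
"rubbish" → "rubbi" → "ehoov".

ehoov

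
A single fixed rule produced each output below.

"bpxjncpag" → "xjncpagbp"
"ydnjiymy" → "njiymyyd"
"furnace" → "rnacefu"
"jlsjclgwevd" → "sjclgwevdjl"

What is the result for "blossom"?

Looking at the pairs, the operation is to move the first 2 characters to the end (rotate left by 2).
Doing the same to "blossom": "ossombl".

ossombl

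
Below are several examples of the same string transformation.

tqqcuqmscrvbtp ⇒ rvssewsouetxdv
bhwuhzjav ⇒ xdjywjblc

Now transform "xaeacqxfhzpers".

uzcgceszhjbrgt

The transformation: move the last character to the front, then shift every letter 2 places forward in the alphabet (wrapping around).
Starting from "xaeacqxfhzpers": after the first operation, "sxaeacqxfhzper"; after the second, "uzcgceszhjbrgt".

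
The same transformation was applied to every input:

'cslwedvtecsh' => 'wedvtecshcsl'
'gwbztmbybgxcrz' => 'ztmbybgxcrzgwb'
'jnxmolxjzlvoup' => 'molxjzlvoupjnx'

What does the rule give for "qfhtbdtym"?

tbdtymqfh

What's happening: move the first 3 characters to the end (rotate left by 3).
Applying that to "qfhtbdtym" gives "tbdtymqfh".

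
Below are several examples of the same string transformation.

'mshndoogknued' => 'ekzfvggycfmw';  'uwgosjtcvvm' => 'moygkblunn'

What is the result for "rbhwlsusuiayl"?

Each output is the input with this applied: delete the last character, then shift every letter 8 places backward in the alphabet (wrapping around).
On "rbhwlsusuiayl": the first step gives "rbhwlsusuiay", and the second then gives "jtzodkmkmasq".

jtzodkmkmasq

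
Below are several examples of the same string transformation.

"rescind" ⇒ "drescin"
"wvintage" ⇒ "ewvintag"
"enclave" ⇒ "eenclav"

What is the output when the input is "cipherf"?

fcipher

The rule is to move the last character to the front.
Doing the same to "cipherf": "fcipher".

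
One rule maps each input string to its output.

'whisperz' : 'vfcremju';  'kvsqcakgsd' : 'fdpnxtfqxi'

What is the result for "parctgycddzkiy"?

epgtlpqqmxvlcn

In each case the input is transformed by: shift every letter 13 places forward in the alphabet (wrapping around) — i.e. ROT13, then move the first 2 characters to the end (rotate left by 2).
Applying both steps to "parctgycddzkiy": "cnepgtlpqqmxvl", then "epgtlpqqmxvlcn".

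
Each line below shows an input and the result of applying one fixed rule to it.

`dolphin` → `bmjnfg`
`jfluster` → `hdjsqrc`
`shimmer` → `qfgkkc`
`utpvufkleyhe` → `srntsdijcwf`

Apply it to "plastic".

njyqrg

Rule — delete the last character, then shift every letter 2 places backward in the alphabet (wrapping around).
Applying that to "plastic" gives "njyqrg".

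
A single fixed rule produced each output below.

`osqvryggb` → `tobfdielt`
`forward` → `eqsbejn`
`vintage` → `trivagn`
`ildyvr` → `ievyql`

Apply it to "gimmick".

pxtvzzv

Looking at the pairs, the operation is to shift every letter 13 places forward in the alphabet (wrapping around) — i.e. ROT13, then move the last 2 characters to the front (rotate right by 2).
"gimmick" → "pxtvzzv".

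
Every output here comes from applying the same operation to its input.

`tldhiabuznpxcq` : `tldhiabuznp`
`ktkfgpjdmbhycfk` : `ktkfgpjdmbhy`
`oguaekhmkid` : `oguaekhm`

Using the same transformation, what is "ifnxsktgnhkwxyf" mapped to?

Looking at the pairs, the operation is to delete the last 3 characters.
So "ifnxsktgnhkwxyf" becomes "ifnxsktgnhkw".

ifnxsktgnhkw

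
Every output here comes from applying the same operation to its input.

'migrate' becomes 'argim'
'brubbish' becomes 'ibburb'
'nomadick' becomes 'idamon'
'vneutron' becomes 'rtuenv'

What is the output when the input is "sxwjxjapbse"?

The rule is to delete the last 2 characters, then reverse the string.
Applying both steps to "sxwjxjapbse": "sxwjxjapb", then "bpajxjwxs".
(Check on "brubbish": → "brubbi" → "ibburb" ✓)

bpajxjwxs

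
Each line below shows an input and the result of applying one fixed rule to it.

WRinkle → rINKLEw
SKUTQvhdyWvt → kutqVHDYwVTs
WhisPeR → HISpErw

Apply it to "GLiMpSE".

Rule — flip the case of every letter, then move the first character to the end.
Applying that to "GLiMpSE" gives "lImPseg".
(Check on "SKUTQvhdyWvt": → "skutqVHDYwVT" → "kutqVHDYwVTs" ✓)

lImPseg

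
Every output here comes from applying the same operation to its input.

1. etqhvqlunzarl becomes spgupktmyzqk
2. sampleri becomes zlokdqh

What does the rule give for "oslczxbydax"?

What's happening: delete the first character, then shift every letter 1 place backward in the alphabet (wrapping around).
Doing the same to "oslczxbydax": "rkbywaxczw".
(Check on "etqhvqlunzarl": → "tqhvqlunzarl" → "spgupktmyzqk" ✓)

rkbywaxczw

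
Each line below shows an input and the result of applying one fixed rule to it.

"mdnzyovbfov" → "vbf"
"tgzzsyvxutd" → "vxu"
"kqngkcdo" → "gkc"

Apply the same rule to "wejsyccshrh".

csh

The transformation: move the last 2 characters to the front (rotate right by 2), then keep only the last 3 characters.
Applying both steps to "wejsyccshrh": "rhwejsyccsh", then "csh".
(Check on "kqngkcdo": → "dokqngkc" → "gkc" ✓)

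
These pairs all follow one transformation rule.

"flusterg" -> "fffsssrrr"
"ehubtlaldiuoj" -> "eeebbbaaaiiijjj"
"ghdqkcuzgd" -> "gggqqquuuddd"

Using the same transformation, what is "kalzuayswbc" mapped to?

kkkzzzyyybbb

The transformation: keep one character in every 3, starting at position 1 (positions 1st, 4th, 7th, ...), then repeat every character 3 times.
Applying both steps to "kalzuayswbc": "kzyb", then "kkkzzzyyybbb".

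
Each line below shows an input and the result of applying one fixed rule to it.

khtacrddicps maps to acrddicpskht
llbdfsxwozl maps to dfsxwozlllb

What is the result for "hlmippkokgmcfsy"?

Each output is the input with this applied: move the first 3 characters to the end (rotate left by 3).
On "hlmippkokgmcfsy" that produces "ippkokgmcfsyhlm".

ippkokgmcfsyhlm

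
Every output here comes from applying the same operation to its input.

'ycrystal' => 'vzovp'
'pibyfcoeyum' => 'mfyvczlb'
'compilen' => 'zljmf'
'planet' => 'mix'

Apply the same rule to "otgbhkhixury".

lqdyehefu

The rule is to shift every letter 3 places backward in the alphabet (wrapping around), then delete the last 3 characters.
"otgbhkhixury" → "lqdyehefurov" → "lqdyehefu".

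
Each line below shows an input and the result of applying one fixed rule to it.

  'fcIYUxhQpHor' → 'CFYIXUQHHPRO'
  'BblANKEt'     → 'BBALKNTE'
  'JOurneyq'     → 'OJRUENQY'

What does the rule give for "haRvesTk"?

AHVRSEKT

What's happening: swap each adjacent pair of characters (1↔2, 3↔4, ...), then convert every letter to uppercase.
Starting from "haRvesTk": after the first operation, "ahvRsekT"; after the second, "AHVRSEKT".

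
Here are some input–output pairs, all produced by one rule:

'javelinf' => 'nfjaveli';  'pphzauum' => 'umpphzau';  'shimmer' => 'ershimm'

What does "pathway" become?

Rule — move the last 2 characters to the front (rotate right by 2).
On "pathway" that produces "aypathw".

aypathw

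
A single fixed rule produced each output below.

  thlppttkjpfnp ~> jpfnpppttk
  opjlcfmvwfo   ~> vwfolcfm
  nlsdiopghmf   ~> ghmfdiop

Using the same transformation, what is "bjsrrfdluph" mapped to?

Looking at the pairs, the operation is to delete the first 3 characters, then swap the front and back halves of the string.
Working it through for "bjsrrfdluph": intermediate "rrfdluph", final "luphrrfd".

luphrrfd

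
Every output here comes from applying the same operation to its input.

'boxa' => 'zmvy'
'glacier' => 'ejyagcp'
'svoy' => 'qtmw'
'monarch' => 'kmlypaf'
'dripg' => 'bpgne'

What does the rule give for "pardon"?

The pattern: shift every letter 2 places backward in the alphabet (wrapping around).
So "pardon" becomes "nypbml".

nypbml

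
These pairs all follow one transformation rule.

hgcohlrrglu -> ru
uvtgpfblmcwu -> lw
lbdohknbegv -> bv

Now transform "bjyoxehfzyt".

ft

Rule — keep one character in every 3, starting at position 2 (positions 2nd, 5th, 8th, ...), then keep only the last 2 characters.
"bjyoxehfzyt" → "jxft" → "ft".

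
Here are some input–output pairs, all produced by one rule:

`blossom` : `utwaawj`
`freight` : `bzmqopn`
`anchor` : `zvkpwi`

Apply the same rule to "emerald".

In each case the input is transformed by: swap the first and last characters, then shift every letter 8 places forward in the alphabet (wrapping around).
Starting from "emerald": after the first operation, "dmerale"; after the second, "lumzitm".

lumzitm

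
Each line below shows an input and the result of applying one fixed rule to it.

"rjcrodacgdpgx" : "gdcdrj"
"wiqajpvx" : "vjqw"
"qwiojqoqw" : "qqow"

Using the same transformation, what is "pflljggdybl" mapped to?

bdglf

The transformation: reverse the string, then keep every other character starting from the second (positions 2nd, 4th, 6th, ...).
Applying both steps to "pflljggdybl": "lbydggjllfp", then "bdglf".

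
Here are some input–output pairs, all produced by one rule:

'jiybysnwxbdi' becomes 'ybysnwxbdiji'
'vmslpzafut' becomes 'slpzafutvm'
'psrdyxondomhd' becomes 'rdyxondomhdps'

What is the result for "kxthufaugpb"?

thufaugpbkx

The pattern: move the first 2 characters to the end (rotate left by 2).
So "kxthufaugpb" becomes "thufaugpbkx".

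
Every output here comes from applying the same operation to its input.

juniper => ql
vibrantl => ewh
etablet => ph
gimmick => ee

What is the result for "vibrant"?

ew

Rule — shift every letter 4 places backward in the alphabet (wrapping around), then keep one character in every 3, starting at position 2 (positions 2nd, 5th, 8th, ...).
"vibrant" → "rexnwjp" → "ew".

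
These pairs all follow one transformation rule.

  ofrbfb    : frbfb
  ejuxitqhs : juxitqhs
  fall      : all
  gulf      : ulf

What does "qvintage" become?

vintage

Each output is the input with this applied: delete the first character.
For "qvintage" the result is "vintage".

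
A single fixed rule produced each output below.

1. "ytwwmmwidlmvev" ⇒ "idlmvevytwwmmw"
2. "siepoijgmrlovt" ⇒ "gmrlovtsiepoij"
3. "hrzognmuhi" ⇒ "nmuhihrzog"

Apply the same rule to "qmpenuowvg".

Looking at the pairs, the operation is to swap the front and back halves of the string.
Applying that to "qmpenuowvg" gives "uowvgqmpen".

uowvgqmpen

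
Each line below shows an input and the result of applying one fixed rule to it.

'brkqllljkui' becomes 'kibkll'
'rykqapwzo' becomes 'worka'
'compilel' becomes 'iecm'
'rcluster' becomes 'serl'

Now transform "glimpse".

The transformation: keep every other character starting from the first (positions 1st, 3rd, 5th, ...), then move the last 2 characters to the front (rotate right by 2).
Applying that to "glimpse" gives "pegi".

pegi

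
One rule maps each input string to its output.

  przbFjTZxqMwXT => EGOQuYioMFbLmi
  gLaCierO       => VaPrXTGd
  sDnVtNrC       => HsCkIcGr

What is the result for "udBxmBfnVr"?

JSqMBqUCkG

In each case the input is transformed by: flip the case of every letter, then shift every letter 11 places backward in the alphabet (wrapping around).
Applying both steps to "udBxmBfnVr": "UDbXMbFNvR", then "JSqMBqUCkG".
(Check on "gLaCierO": → "GlAcIERo" → "VaPrXTGd" ✓)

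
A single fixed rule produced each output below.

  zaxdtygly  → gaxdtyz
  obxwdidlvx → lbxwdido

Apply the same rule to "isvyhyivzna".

zsvyhyivi

Rule — delete the last 2 characters, then swap the first and last characters.
Working it through for "isvyhyivzna": intermediate "isvyhyivz", final "zsvyhyivi".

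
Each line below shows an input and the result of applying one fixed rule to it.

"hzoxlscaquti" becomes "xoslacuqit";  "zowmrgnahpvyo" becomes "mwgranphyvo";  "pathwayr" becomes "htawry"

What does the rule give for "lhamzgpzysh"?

The rule is to swap each adjacent pair of characters (1↔2, 3↔4, ...), then delete the first 2 characters.
Applying both steps to "lhamzgpzysh": "hlmagzzpsyh", then "magzzpsyh".
(Check on "zowmrgnahpvyo": → "ozmwgranphyvo" → "mwgranphyvo" ✓)

magzzpsyh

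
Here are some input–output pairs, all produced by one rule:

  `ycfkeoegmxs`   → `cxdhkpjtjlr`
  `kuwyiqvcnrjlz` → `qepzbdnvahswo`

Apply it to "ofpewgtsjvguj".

The pattern: shift every letter 5 places forward in the alphabet (wrapping around), then move the last 2 characters to the front (rotate right by 2).
Starting from "ofpewgtsjvguj": after the first operation, "tkujblyxoalzo"; after the second, "zotkujblyxoal".

zotkujblyxoal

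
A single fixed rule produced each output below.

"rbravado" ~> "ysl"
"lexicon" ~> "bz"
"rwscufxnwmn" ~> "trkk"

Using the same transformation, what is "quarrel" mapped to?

ro

Each output is the input with this applied: shift every letter 3 places backward in the alphabet (wrapping around), then keep one character in every 3, starting at position 2 (positions 2nd, 5th, 8th, ...).
Applying that to "quarrel" gives "ro".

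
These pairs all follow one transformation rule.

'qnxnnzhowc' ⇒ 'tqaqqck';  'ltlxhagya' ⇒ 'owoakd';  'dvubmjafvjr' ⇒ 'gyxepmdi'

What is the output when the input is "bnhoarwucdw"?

eqkrduzx

The pattern: shift every letter 3 places forward in the alphabet (wrapping around), then delete the last 3 characters.
"bnhoarwucdw" → "eqkrduzxfgz" → "eqkrduzx".
(Check on "qnxnnzhowc": → "tqaqqckrzf" → "tqaqqck" ✓)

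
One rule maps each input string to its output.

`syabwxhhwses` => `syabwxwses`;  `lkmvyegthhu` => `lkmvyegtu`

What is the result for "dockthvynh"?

Rule — remove every "h".
Applying that to "dockthvynh" gives "docktvyn".

docktvyn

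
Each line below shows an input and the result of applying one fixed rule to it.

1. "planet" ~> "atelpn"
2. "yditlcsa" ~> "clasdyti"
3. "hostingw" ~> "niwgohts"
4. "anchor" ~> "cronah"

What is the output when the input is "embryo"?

boymer

The rule is to swap each adjacent pair of characters (1↔2, 3↔4, ...), then swap the front and back halves of the string.
Working it through for "embryo": intermediate "merboy", final "boymer".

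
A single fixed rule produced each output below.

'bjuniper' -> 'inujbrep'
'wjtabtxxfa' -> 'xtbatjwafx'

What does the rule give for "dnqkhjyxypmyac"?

mpyxyjhkqndcay

What's happening: move the last 3 characters to the front (rotate right by 3), then reverse the string.
"dnqkhjyxypmyac" → "yacdnqkhjyxypm" → "mpyxyjhkqndcay".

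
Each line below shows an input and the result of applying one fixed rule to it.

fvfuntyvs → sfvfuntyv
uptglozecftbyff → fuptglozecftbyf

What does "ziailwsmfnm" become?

The rule is to move the last character to the front.
Applying that to "ziailwsmfnm" gives "mziailwsmfn".

mziailwsmfn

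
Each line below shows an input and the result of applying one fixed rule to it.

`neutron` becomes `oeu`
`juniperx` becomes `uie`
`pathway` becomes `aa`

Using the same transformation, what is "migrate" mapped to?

eia

Rule — move the last 2 characters to the front (rotate right by 2), then keep only the vowels.
Working it through for "migrate": intermediate "temigra", final "eia".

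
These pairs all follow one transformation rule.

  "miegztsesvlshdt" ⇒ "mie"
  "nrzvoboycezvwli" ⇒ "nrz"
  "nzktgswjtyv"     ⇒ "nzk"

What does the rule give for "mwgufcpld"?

Each output is the input with this applied: keep only the first 3 characters.
Doing the same to "mwgufcpld": "mwg".

mwg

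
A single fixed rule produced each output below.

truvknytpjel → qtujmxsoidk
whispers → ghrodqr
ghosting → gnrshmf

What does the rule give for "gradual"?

The transformation: shift every letter 1 place backward in the alphabet (wrapping around), then delete the first character.
On "gradual": the first step gives "fqzctzk", and the second then gives "qzctzk".

qzctzk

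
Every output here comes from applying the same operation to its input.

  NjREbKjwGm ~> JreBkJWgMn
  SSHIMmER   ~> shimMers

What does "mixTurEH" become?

IXtURehM

The pattern: flip the case of every letter, then move the first character to the end.
On "mixTurEH": the first step gives "MIXtUReh", and the second then gives "IXtURehM".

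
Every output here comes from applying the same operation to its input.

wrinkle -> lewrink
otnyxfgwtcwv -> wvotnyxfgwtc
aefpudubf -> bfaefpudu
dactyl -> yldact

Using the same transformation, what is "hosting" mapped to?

What's happening: move the last 2 characters to the front (rotate right by 2).
So "hosting" becomes "nghosti".

nghosti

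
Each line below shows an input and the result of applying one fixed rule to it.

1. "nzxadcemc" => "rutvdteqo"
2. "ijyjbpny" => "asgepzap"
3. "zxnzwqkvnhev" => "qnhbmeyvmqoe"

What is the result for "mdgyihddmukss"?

pzyuudlbjjdux

The transformation: move the first 3 characters to the end (rotate left by 3), then shift every letter 9 places backward in the alphabet (wrapping around).
Doing the same to "mdgyihddmukss": "pzyuudlbjjdux".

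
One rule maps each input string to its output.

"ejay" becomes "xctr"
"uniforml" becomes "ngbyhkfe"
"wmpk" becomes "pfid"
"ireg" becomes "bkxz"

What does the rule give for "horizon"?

What's happening: shift every letter 7 places backward in the alphabet (wrapping around).
Doing the same to "horizon": "ahkbshg".

ahkbshg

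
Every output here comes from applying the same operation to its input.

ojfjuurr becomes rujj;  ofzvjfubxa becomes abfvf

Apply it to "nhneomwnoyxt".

The transformation: reverse the string, then keep every other character starting from the first (positions 1st, 3rd, 5th, ...).
Applying both steps to "nhneomwnoyxt": "txyonwmoenhn", then "tynmeh".

tynmeh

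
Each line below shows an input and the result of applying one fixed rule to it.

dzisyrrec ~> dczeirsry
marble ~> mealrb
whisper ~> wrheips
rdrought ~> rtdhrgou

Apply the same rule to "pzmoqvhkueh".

In each case the input is transformed by: take characters alternately from the front and the back (1st, last, 2nd, 2nd-last, ...).
"pzmoqvhkueh" → "phzemuokqhv".

phzemuokqhv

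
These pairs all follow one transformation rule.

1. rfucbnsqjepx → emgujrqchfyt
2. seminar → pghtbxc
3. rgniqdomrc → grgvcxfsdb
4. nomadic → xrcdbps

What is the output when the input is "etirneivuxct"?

Each output is the input with this applied: shift every letter 11 places backward in the alphabet (wrapping around), then move the last 2 characters to the front (rotate right by 2).
Starting from "etirneivuxct": after the first operation, "tixgctxkjmri"; after the second, "ritixgctxkjm".
(Check on "rgniqdomrc": → "gvcxfsdbgr" → "grgvcxfsdb" ✓)

ritixgctxkjm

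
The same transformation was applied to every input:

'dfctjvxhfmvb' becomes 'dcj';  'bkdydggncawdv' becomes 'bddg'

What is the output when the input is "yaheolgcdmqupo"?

yhog

Rule — keep every other character starting from the first (positions 1st, 3rd, 5th, ...), then delete the last 3 characters.
"yaheolgcdmqupo" → "yhogdqp" → "yhog".
(Check on "dfctjvxhfmvb": → "dcjxfv" → "dcj" ✓)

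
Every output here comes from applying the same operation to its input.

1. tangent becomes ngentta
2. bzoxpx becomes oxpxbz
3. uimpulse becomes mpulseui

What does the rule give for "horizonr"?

rizonrho

Rule — move the first 2 characters to the end (rotate left by 2).
"horizonr" → "rizonrho".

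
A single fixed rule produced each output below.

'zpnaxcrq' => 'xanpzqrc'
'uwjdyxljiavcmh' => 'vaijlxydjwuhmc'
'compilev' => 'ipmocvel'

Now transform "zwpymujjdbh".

jjumypwzhbd

Looking at the pairs, the operation is to move the last 3 characters to the front (rotate right by 3), then reverse the string.
Doing the same to "zwpymujjdbh": "jjumypwzhbd".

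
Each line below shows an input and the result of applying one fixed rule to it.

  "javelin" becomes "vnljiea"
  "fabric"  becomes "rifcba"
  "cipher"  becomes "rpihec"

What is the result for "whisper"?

Each output is the input with this applied: sort the characters into reverse alphabetical order.
So "whisper" becomes "wsrpihe".

wsrpihe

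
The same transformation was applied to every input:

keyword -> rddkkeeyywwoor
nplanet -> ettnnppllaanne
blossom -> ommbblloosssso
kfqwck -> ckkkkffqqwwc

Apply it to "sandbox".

oxxssaannddbbo

The transformation: double every character, then move the last 3 characters to the front (rotate right by 3).
For "sandbox", step one produces "ssaannddbbooxx"; step two turns that into "oxxssaannddbbo".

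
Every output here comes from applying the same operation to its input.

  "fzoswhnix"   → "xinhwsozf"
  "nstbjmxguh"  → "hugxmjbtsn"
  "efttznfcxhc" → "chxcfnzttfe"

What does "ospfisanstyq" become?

qytsnasifpso

Looking at the pairs, the operation is to reverse the string.
So "ospfisanstyq" becomes "qytsnasifpso".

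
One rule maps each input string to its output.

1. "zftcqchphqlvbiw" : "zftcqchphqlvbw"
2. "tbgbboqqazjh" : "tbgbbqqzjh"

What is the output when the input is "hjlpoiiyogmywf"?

hjlpygmywf

Rule — remove every vowel.
So "hjlpoiiyogmywf" becomes "hjlpygmywf".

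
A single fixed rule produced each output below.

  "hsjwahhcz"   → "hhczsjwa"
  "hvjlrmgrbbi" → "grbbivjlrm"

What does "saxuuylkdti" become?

The transformation: delete the first character, then swap the front and back halves of the string.
Doing the same to "saxuuylkdti": "lkdtiaxuuy".
(Check on "hvjlrmgrbbi": → "vjlrmgrbbi" → "grbbivjlrm" ✓)

lkdtiaxuuy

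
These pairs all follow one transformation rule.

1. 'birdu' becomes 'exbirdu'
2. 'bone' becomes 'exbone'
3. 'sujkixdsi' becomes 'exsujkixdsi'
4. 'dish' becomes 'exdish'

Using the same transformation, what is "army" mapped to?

What's happening: prepend "ex".
So "army" becomes "exarmy".

exarmy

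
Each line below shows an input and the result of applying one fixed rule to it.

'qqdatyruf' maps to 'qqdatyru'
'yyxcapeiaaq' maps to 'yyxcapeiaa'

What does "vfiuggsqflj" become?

vfiuggsqfl

In each case the input is transformed by: delete the last character.
Doing the same to "vfiuggsqflj": "vfiuggsqfl".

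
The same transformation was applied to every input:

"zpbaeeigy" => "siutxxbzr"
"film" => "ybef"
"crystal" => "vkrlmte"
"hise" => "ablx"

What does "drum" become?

wknf

In each case the input is transformed by: shift every letter 7 places backward in the alphabet (wrapping around).
On "drum" that produces "wknf".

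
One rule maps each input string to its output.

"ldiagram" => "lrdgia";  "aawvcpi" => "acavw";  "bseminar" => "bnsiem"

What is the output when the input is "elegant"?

ealge

Looking at the pairs, the operation is to delete the last 2 characters, then take characters alternately from the front and the back (1st, last, 2nd, 2nd-last, ...).
For "elegant", step one produces "elega"; step two turns that into "ealge".
(Check on "bseminar": → "bsemin" → "bnsiem" ✓)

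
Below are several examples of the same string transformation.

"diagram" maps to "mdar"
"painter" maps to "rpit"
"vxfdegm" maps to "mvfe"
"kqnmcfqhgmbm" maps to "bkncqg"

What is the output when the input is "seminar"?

rsmn

The pattern: keep every other character starting from the first (positions 1st, 3rd, 5th, ...), then move the last character to the front.
On "seminar": the first step gives "smnr", and the second then gives "rsmn".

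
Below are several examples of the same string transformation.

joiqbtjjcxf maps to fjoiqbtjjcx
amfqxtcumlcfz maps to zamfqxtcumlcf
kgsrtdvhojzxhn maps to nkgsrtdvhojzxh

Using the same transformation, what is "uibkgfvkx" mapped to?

The transformation: move the last character to the front.
For "uibkgfvkx" the result is "xuibkgfvk".

xuibkgfvk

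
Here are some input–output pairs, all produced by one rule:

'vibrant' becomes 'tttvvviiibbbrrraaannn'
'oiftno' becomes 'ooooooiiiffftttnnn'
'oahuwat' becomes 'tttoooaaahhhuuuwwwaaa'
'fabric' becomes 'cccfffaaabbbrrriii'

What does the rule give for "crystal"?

lllcccrrryyyssstttaaa

What's happening: repeat every character 3 times, then move the last 3 characters to the front (rotate right by 3).
On "crystal": the first step gives "cccrrryyyssstttaaalll", and the second then gives "lllcccrrryyyssstttaaa".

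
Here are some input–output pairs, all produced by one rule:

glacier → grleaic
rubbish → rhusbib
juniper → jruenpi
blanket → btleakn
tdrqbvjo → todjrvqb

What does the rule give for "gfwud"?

gdfuw

In each case the input is transformed by: take characters alternately from the front and the back (1st, last, 2nd, 2nd-last, ...).
On "gfwud" that produces "gdfuw".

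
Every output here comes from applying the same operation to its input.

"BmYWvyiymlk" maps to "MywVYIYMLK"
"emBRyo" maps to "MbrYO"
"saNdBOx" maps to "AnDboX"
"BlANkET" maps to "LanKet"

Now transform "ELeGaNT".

lEgAnt

Looking at the pairs, the operation is to delete the first character, then flip the case of every letter.
So "ELeGaNT" becomes "lEgAnt".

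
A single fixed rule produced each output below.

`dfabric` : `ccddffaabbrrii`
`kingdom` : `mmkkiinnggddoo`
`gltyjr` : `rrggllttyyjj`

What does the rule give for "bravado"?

oobbrraavvaadd

The pattern: double every character, then move the last 2 characters to the front (rotate right by 2).
"bravado" → "bbrraavvaaddoo" → "oobbrraavvaadd".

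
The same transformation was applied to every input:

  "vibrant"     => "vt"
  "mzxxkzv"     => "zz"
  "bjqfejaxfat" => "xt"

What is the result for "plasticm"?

ts

The pattern: sort the characters into reverse alphabetical order, then keep only the first 2 characters.
Working it through for "plasticm": intermediate "tspmlica", final "ts".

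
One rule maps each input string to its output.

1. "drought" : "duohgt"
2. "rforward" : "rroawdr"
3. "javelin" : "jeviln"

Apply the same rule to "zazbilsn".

zbzlins

Looking at the pairs, the operation is to swap each adjacent pair of characters (1↔2, 3↔4, ...), then delete the first character.
"zazbilsn" → "azbzlins" → "zbzlins".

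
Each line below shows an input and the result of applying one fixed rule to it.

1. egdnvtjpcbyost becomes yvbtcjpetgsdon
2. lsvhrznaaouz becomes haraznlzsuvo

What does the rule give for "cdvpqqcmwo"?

In each case the input is transformed by: take characters alternately from the front and the back (1st, last, 2nd, 2nd-last, ...), then swap the front and back halves of the string.
Starting from "cdvpqqcmwo": after the first operation, "codwvmpcqq"; after the second, "mpcqqcodwv".
(Check on "lsvhrznaaouz": → "lzsuvoharazn" → "haraznlzsuvo" ✓)

mpcqqcodwv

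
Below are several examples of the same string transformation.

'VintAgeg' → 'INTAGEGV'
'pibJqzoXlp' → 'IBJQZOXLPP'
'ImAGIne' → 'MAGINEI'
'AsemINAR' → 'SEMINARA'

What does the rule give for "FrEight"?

REIGHTF

The pattern: move the first character to the end, then convert every letter to uppercase.
So "FrEight" becomes "REIGHTF".
(Check on "pibJqzoXlp": → "ibJqzoXlpp" → "IBJQZOXLPP" ✓)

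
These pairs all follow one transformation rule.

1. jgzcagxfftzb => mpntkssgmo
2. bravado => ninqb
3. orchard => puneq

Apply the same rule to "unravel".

eniry

In each case the input is transformed by: delete the first 2 characters, then shift every letter 13 places forward in the alphabet (wrapping around) — i.e. ROT13.
For "unravel", step one produces "ravel"; step two turns that into "eniry".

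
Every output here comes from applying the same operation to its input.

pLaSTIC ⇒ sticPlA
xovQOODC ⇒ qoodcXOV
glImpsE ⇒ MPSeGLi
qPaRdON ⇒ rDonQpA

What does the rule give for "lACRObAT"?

roBatLac

The rule is to move the first 3 characters to the end (rotate left by 3), then flip the case of every letter.
Applying both steps to "lACRObAT": "RObATlAC", then "roBatLac".
(Check on "glImpsE": → "mpsEglI" → "MPSeGLi" ✓)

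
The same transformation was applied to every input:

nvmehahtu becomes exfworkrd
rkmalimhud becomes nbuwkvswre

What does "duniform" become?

Looking at the pairs, the operation is to shift every letter 10 places forward in the alphabet (wrapping around), then move the last character to the front.
Applying both steps to "duniform": "nexspybw", then "wnexspyb".

wnexspyb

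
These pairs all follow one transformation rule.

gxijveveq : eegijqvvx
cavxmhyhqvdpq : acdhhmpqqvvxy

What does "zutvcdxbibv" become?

The transformation: sort the characters into alphabetical order.
Applying that to "zutvcdxbibv" gives "bbcdituvvxz".

bbcdituvvxz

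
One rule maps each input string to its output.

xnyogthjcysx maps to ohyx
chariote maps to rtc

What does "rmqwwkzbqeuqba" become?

The transformation: keep one character in every 3, starting at position 1 (positions 1st, 4th, 7th, ...), then move the first character to the end.
Starting from "rmqwwkzbqeuqba": after the first operation, "rwzeb"; after the second, "wzebr".
(Check on "xnyogthjcysx": → "xohy" → "ohyx" ✓)

wzebr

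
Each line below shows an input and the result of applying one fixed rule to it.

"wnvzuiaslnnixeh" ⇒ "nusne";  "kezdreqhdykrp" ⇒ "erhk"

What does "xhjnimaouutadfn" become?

hiotf

The transformation: keep one character in every 3, starting at position 2 (positions 2nd, 5th, 8th, ...).
"xhjnimaouutadfn" → "hiotf".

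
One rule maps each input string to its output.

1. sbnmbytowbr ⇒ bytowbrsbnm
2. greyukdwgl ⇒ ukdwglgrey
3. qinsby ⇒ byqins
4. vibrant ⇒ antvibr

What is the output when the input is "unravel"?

The rule is to move the first 3 characters to the end (rotate left by 3), then move the first character to the end.
"unravel" → "avelunr" → "velunra".

velunra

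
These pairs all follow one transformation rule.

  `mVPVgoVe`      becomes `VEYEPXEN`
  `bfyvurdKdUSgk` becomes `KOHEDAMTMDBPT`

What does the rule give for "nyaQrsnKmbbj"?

What's happening: shift every letter 9 places forward in the alphabet (wrapping around), then convert every letter to uppercase.
Applying that to "nyaQrsnKmbbj" gives "WHJZABWTVKKS".

WHJZABWTVKKS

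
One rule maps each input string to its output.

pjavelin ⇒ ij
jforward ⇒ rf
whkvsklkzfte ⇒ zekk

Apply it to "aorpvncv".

Each output is the input with this applied: swap the front and back halves of the string, then keep one character in every 3, starting at position 3 (positions 3rd, 6th, 9th, ...).
Working it through for "aorpvncv": intermediate "vncvaorp", final "co".

co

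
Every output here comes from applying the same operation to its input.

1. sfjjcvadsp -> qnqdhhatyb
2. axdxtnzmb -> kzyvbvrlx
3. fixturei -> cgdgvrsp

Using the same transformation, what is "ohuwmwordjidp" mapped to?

bnmfsukumpbhg

The pattern: move the last 2 characters to the front (rotate right by 2), then shift every letter 2 places backward in the alphabet (wrapping around).
Starting from "ohuwmwordjidp": after the first operation, "dpohuwmwordji"; after the second, "bnmfsukumpbhg".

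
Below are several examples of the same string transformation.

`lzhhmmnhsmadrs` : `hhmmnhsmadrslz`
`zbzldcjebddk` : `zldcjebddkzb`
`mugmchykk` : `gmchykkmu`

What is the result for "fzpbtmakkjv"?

The pattern: move the first 2 characters to the end (rotate left by 2).
On "fzpbtmakkjv" that produces "pbtmakkjvfz".

pbtmakkjvfz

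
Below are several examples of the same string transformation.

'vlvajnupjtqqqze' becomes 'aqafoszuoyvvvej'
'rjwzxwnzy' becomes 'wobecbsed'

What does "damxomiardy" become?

ifrctrnfwid

Each output is the input with this applied: shift every letter 5 places forward in the alphabet (wrapping around).
So "damxomiardy" becomes "ifrctrnfwid".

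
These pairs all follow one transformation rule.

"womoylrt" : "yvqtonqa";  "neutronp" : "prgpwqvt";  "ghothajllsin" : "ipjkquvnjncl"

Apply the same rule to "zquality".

basvwkcn

Each output is the input with this applied: take characters alternately from the front and the back (1st, last, 2nd, 2nd-last, ...), then shift every letter 2 places forward in the alphabet (wrapping around).
On "zquality": the first step gives "zyqtuial", and the second then gives "basvwkcn".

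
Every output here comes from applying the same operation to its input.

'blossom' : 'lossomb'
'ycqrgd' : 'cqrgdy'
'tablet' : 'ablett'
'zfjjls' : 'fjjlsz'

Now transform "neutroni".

eutronin

The transformation: move the first character to the end.
Doing the same to "neutroni": "eutronin".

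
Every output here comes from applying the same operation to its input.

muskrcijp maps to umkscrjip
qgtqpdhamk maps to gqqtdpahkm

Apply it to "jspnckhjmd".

Each output is the input with this applied: swap each adjacent pair of characters (1↔2, 3↔4, ...).
On "jspnckhjmd" that produces "sjnpkcjhdm".

sjnpkcjhdm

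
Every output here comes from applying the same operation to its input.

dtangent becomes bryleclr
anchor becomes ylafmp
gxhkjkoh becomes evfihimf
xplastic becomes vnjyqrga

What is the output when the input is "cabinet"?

ayzglcr

Each output is the input with this applied: shift every letter 2 places backward in the alphabet (wrapping around).
For "cabinet" the result is "ayzglcr".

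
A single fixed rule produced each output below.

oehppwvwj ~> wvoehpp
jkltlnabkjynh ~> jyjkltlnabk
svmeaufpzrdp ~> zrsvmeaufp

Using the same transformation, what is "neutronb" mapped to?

The pattern: delete the last 2 characters, then move the last 2 characters to the front (rotate right by 2).
Starting from "neutronb": after the first operation, "neutro"; after the second, "roneut".

roneut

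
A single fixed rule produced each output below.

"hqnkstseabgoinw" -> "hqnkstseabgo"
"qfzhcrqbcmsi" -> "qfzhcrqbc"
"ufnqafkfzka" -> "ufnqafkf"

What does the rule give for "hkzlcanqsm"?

Rule — delete the last 3 characters.
On "hkzlcanqsm" that produces "hkzlcan".

hkzlcan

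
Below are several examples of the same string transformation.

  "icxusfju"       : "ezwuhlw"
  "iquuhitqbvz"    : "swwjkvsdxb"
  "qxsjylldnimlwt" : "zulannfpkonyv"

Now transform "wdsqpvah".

fusrxcj

The rule is to delete the first character, then shift every letter 2 places forward in the alphabet (wrapping around).
Applying that to "wdsqpvah" gives "fusrxcj".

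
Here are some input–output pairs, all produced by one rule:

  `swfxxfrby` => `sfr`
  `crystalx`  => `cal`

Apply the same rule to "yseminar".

yna

What's happening: swap each adjacent pair of characters (1↔2, 3↔4, ...), then keep one character in every 3, starting at position 2 (positions 2nd, 5th, 8th, ...).
"yseminar" → "yna".
(Check on "swfxxfrby": → "wsxffxbry" → "sfr" ✓)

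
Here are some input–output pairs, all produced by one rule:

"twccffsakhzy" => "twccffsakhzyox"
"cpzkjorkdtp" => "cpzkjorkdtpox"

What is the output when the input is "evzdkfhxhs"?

evzdkfhxhsox

In each case the input is transformed by: append "ox".
Doing the same to "evzdkfhxhs": "evzdkfhxhsox".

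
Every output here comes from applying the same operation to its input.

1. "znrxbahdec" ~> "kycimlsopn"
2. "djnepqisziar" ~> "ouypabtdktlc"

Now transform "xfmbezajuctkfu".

Each output is the input with this applied: shift every letter 11 places forward in the alphabet (wrapping around).
"xfmbezajuctkfu" → "iqxmpklufnevqf".

iqxmpklufnevqf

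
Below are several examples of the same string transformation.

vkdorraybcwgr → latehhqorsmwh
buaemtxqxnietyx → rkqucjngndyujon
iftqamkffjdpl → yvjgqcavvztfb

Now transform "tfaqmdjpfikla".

jvqgctzfvyabq

The rule is to shift every letter 10 places backward in the alphabet (wrapping around).
For "tfaqmdjpfikla" the result is "jvqgctzfvyabq".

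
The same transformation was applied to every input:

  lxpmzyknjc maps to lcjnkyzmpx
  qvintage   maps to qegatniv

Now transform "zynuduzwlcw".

zwclwzuduny

The pattern: reverse the string, then move the last character to the front.
Starting from "zynuduzwlcw": after the first operation, "wclwzudunyz"; after the second, "zwclwzuduny".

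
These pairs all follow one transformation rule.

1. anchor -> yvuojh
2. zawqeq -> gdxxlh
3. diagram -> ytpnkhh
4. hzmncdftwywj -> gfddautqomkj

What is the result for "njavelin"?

Rule — sort the characters into reverse alphabetical order, then shift every letter 7 places forward in the alphabet (wrapping around).
On "njavelin": the first step gives "vnnljiea", and the second then gives "cuusqplh".

cuusqplh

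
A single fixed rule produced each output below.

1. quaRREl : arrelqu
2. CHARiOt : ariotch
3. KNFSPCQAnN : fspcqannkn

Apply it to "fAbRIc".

What's happening: move the first 2 characters to the end (rotate left by 2), then convert every letter to lowercase.
Doing the same to "fAbRIc": "bricfa".
(Check on "quaRREl": → "aRRElqu" → "arrelqu" ✓)

bricfa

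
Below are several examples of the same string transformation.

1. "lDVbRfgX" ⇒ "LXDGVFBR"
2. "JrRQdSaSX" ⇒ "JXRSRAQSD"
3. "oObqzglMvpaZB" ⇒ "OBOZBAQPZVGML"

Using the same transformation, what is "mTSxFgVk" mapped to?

MKTVSGXF

Each output is the input with this applied: take characters alternately from the front and the back (1st, last, 2nd, 2nd-last, ...), then convert every letter to uppercase.
On "mTSxFgVk": the first step gives "mkTVSgxF", and the second then gives "MKTVSGXF".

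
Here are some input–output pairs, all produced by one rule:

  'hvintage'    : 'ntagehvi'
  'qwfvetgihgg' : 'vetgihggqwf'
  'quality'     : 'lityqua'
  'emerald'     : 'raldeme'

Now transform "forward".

What's happening: move the first 3 characters to the end (rotate left by 3).
For "forward" the result is "wardfor".

wardfor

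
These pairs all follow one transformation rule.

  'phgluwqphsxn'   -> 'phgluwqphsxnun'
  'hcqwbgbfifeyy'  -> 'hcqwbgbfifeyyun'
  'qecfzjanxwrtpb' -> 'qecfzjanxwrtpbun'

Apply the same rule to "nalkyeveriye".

Each output is the input with this applied: append "un".
Doing the same to "nalkyeveriye": "nalkyeveriyeun".

nalkyeveriyeun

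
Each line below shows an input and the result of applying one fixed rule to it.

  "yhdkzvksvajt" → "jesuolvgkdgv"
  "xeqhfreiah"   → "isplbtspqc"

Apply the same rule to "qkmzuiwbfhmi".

What's happening: shift every letter 11 places forward in the alphabet (wrapping around), then take characters alternately from the front and the back (1st, last, 2nd, 2nd-last, ...).
On "qkmzuiwbfhmi" that produces "btvxxskqfmth".

btvxxskqfmth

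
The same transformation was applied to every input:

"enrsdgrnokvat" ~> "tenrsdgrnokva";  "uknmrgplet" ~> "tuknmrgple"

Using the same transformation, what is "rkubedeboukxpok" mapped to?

krkubedeboukxpo

In each case the input is transformed by: move the last character to the front.
Applying that to "rkubedeboukxpok" gives "krkubedeboukxpo".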